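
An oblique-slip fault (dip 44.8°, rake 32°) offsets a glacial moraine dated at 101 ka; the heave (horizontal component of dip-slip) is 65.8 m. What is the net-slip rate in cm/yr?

dip-slip = heave / cos(dip) = 65.8 / cos(44.8°) = 92.73 m
net slip = dip-slip / sin(rake) = 92.73 / sin(32°) = 175 m
rate = 175 m / 101 ka = 0.00173 m/yr = 0.173 cm/yr

0.173 cm/yr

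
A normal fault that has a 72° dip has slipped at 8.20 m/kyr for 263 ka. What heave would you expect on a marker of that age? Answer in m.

666 m

dip-slip = rate × time = 8.20 m/kyr × 263 ka = 2157 m
heave = dip-slip × cos(dip) = 2157 × cos(72°) = 666 m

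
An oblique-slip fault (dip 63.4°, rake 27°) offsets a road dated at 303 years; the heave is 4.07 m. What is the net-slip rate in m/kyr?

dip-slip = heave / cos(dip) = 4.07 / cos(63.4°) = 9.090 m
net slip = dip-slip / sin(rake) = 9.090 / sin(27°) = 20.02 m
rate = 20.02 m / 303 years = 0.0661 m/yr = 66.1 m/kyr

66.1 m/kyr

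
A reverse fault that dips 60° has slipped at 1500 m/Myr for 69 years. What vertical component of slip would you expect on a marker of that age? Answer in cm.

dip-slip = rate × time = 1500 m/Myr × 69 years = 0.1035 m
throw = dip-slip × sin(dip) = 0.1035 × sin(60°) = 0.0896 m = 8.96 cm

8.96 cm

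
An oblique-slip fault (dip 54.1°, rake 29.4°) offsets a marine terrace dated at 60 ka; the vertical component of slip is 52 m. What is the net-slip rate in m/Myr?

2180 m/Myr

dip-slip = throw / sin(dip) = 52 / sin(54.1°) = 64.19 m
net slip = dip-slip / sin(rake) = 64.19 / sin(29.4°) = 130.8 m
rate = 130.8 m / 60 ka = 0.00218 m/yr = 2180 m/Myr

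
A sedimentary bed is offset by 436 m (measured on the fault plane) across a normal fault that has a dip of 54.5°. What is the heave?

253 m

heave = dip-slip × cos(dip) = 436 m × cos(54.5°) = 253 m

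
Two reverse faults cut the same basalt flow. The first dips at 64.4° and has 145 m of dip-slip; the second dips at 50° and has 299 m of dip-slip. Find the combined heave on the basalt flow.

heave_A = 145 × cos(64.4°) = 62.65 m
heave_B = 299 × cos(50°) = 192.2 m
total = 62.65 + 192.2 = 255 m

255 m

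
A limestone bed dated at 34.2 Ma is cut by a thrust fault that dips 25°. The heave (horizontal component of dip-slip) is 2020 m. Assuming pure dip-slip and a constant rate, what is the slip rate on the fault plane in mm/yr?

0.0652 mm/yr

dip-slip = heave / cos(dip) = 2020 m / cos(25°) = 2229 m
rate = 2229 m / 34.2 Ma = 0.0000652 m/yr = 0.0652 mm/yr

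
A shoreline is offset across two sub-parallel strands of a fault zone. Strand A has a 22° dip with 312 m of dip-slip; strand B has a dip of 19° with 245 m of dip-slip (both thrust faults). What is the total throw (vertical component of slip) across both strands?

throw_A = 312 × sin(22°) = 116.9 m
throw_B = 245 × sin(19°) = 79.76 m
total = 116.9 + 79.76 = 197 m

197 m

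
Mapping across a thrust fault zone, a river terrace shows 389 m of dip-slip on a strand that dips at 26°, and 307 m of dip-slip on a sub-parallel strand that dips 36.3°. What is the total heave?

heave_A = 389 × cos(26°) = 349.6 m
heave_B = 307 × cos(36.3°) = 247.4 m
total = 349.6 + 247.4 = 597 m

597 m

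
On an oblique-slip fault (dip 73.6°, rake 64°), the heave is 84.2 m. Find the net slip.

332 m

dip-slip = heave / cos(dip) = 84.2 / cos(73.6°) = 298.2 m
net slip = dip-slip / sin(rake) = 298.2 / sin(64°) = 332 m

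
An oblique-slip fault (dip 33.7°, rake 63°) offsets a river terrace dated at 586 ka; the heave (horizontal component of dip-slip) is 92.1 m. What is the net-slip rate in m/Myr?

212 m/Myr

dip-slip = heave / cos(dip) = 92.1 / cos(33.7°) = 110.7 m
net slip = dip-slip / sin(rake) = 110.7 / sin(63°) = 124.2 m
rate = 124.2 m / 586 ka = 0.000212 m/yr = 212 m/Myr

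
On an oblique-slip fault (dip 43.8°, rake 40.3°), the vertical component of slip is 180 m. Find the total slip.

dip-slip = throw / sin(dip) = 180 / sin(43.8°) = 260.1 m
net slip = dip-slip / sin(rake) = 260.1 / sin(40.3°) = 402 m

402 m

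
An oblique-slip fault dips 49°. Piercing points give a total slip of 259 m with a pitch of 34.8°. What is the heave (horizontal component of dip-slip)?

dip-slip = net slip × sin(rake) = 259 m × sin(34.8°) = 147.8 m
heave = dip-slip × cos(dip) = 147.8 × cos(49°) = 97 m

97 m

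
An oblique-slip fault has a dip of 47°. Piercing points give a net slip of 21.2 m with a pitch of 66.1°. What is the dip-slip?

19.4 m

dip-slip = net slip × sin(rake) = 21.2 m × sin(66.1°) = 19.4 m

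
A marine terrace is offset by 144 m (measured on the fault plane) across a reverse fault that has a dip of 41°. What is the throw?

94.5 m

throw = dip-slip × sin(dip) = 144 m × sin(41°) = 94.5 m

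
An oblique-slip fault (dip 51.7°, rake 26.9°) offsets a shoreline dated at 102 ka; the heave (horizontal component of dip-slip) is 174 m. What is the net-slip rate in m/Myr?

dip-slip = heave / cos(dip) = 174 / cos(51.7°) = 280.7 m
net slip = dip-slip / sin(rake) = 280.7 / sin(26.9°) = 620.5 m
rate = 620.5 m / 102 ka = 0.00608 m/yr = 6080 m/Myr

6080 m/Myr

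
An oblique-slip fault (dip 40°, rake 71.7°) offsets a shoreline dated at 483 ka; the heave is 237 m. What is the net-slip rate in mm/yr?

dip-slip = heave / cos(dip) = 237 / cos(40°) = 309.4 m
net slip = dip-slip / sin(rake) = 309.4 / sin(71.7°) = 325.9 m
rate = 325.9 m / 483 ka = 0.000675 m/yr = 0.675 mm/yr

0.675 mm/yr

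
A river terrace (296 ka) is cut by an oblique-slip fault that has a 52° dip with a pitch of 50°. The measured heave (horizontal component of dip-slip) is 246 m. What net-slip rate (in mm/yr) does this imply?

1.76 mm/yr

dip-slip = heave / cos(dip) = 246 / cos(52°) = 399.6 m
net slip = dip-slip / sin(rake) = 399.6 / sin(50°) = 521.6 m
rate = 521.6 m / 296 ka = 0.00176 m/yr = 1.76 mm/yr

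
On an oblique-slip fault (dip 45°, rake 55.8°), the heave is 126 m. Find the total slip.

215 m

dip-slip = heave / cos(dip) = 126 / cos(45°) = 178.2 m
net slip = dip-slip / sin(rake) = 178.2 / sin(55.8°) = 215 m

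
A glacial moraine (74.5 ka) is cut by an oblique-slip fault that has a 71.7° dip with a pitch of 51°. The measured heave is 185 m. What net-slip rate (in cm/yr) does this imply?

1.02 cm/yr

dip-slip = heave / cos(dip) = 185 / cos(71.7°) = 589.2 m
net slip = dip-slip / sin(rake) = 589.2 / sin(51°) = 758.1 m
rate = 758.1 m / 74.5 ka = 0.0102 m/yr = 1.02 cm/yr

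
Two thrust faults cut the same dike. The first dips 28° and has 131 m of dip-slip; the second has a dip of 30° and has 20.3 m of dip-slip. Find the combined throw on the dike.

71.7 m

throw_A = 131 × sin(28°) = 61.50 m
throw_B = 20.3 × sin(30°) = 10.15 m
total = 61.50 + 10.15 = 71.7 m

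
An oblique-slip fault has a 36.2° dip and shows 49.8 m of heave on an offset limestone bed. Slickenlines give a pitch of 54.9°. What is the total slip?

75.4 m

dip-slip = heave / cos(dip) = 49.8 / cos(36.2°) = 61.71 m
net slip = dip-slip / sin(rake) = 61.71 / sin(54.9°) = 75.4 m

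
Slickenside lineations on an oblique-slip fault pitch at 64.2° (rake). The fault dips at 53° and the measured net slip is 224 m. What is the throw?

dip-slip = net slip × sin(rake) = 224 m × sin(64.2°) = 201.7 m
throw = dip-slip × sin(dip) = 201.7 × sin(53°) = 161 m

161 m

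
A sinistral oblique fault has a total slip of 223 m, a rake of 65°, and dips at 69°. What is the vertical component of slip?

189 m

dip-slip = net slip × sin(rake) = 223 m × sin(65°) = 202.1 m
throw = dip-slip × sin(dip) = 202.1 × sin(69°) = 189 m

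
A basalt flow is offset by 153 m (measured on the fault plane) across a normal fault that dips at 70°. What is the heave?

52.3 m

heave = dip-slip × cos(dip) = 153 m × cos(70°) = 52.3 m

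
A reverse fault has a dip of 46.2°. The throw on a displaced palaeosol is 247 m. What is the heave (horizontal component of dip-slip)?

heave = throw / tan(dip) = 247 / tan(46.2°) = 237 m

237 m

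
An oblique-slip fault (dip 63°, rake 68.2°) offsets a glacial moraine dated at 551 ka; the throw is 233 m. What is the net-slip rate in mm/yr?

dip-slip = throw / sin(dip) = 233 / sin(63°) = 261.5 m
net slip = dip-slip / sin(rake) = 261.5 / sin(68.2°) = 281.6 m
rate = 281.6 m / 551 ka = 0.000511 m/yr = 0.511 mm/yr

0.511 mm/yr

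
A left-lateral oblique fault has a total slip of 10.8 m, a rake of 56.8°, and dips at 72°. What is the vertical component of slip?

8.59 m

dip-slip = net slip × sin(rake) = 10.8 m × sin(56.8°) = 9.037 m
throw = dip-slip × sin(dip) = 9.037 × sin(72°) = 8.59 m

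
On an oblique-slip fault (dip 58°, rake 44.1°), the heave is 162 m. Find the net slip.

dip-slip = heave / cos(dip) = 162 / cos(58°) = 305.7 m
net slip = dip-slip / sin(rake) = 305.7 / sin(44.1°) = 439 m

439 m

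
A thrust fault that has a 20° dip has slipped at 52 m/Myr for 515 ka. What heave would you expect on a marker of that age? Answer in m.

25.2 m

dip-slip = rate × time = 52 m/Myr × 515 ka = 26.78 m
heave = dip-slip × cos(dip) = 26.78 × cos(20°) = 25.2 m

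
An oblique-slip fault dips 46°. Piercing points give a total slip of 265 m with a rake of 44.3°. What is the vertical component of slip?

dip-slip = net slip × sin(rake) = 265 m × sin(44.3°) = 185.1 m
throw = dip-slip × sin(dip) = 185.1 × sin(46°) = 133 m

133 m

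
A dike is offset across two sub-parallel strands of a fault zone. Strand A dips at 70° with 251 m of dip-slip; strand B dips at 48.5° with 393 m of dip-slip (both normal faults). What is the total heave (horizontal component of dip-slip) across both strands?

346 m

heave_A = 251 × cos(70°) = 85.85 m
heave_B = 393 × cos(48.5°) = 260.4 m
total = 85.85 + 260.4 = 346 m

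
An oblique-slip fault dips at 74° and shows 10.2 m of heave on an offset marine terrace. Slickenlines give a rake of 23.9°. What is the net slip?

91.3 m

dip-slip = heave / cos(dip) = 10.2 / cos(74°) = 37.01 m
net slip = dip-slip / sin(rake) = 37.01 / sin(23.9°) = 91.3 m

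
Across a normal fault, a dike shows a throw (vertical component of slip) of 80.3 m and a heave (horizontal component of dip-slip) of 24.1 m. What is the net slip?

net slip = √(throw² + heave²) = √(80.3² + 24.1²) = 83.8 m

83.8 m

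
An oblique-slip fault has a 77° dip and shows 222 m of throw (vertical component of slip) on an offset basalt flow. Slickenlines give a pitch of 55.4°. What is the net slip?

dip-slip = throw / sin(dip) = 222 / sin(77°) = 227.8 m
net slip = dip-slip / sin(rake) = 227.8 / sin(55.4°) = 277 m

277 m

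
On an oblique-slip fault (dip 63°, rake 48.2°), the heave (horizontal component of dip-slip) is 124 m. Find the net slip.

dip-slip = heave / cos(dip) = 124 / cos(63°) = 273.1 m
net slip = dip-slip / sin(rake) = 273.1 / sin(48.2°) = 366 m

366 m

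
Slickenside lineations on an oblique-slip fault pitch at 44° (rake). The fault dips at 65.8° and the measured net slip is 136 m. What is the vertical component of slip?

86.2 m

dip-slip = net slip × sin(rake) = 136 m × sin(44°) = 94.47 m
throw = dip-slip × sin(dip) = 94.47 × sin(65.8°) = 86.2 m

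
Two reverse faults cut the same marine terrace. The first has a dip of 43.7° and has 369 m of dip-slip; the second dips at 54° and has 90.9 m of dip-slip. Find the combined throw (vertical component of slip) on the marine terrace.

328 m

throw_A = 369 × sin(43.7°) = 254.9 m
throw_B = 90.9 × sin(54°) = 73.54 m
total = 254.9 + 73.54 = 328 m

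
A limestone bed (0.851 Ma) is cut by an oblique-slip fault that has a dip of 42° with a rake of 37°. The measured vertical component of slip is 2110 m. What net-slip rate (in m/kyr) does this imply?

6.16 m/kyr

dip-slip = throw / sin(dip) = 2110 / sin(42°) = 3153 m
net slip = dip-slip / sin(rake) = 3153 / sin(37°) = 5240 m
rate = 5240 m / 0.851 Ma = 0.00616 m/yr = 6.16 m/kyr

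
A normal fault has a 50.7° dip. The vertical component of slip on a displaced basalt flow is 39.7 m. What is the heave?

heave = throw / tan(dip) = 39.7 / tan(50.7°) = 32.5 m

32.5 m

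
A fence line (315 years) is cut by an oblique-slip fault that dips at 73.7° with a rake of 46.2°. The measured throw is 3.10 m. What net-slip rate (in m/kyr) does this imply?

dip-slip = throw / sin(dip) = 3.10 / sin(73.7°) = 3.230 m
net slip = dip-slip / sin(rake) = 3.230 / sin(46.2°) = 4.475 m
rate = 4.475 m / 315 years = 0.0142 m/yr = 14.2 m/kyr

14.2 m/kyr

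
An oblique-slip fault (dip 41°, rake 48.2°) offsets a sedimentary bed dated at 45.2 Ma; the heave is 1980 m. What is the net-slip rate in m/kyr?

0.0779 m/kyr

dip-slip = heave / cos(dip) = 1980 / cos(41°) = 2624 m
net slip = dip-slip / sin(rake) = 2624 / sin(48.2°) = 3519 m
rate = 3519 m / 45.2 Ma = 0.0000779 m/yr = 0.0779 m/kyr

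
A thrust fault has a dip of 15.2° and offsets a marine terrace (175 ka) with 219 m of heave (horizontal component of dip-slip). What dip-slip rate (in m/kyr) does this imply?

1.30 m/kyr

dip-slip = heave / cos(dip) = 219 m / cos(15.2°) = 226.9 m
rate = 226.9 m / 175 ka = 0.00130 m/yr = 1.30 m/kyr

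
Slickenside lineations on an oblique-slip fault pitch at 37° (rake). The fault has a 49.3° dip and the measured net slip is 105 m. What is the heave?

41.2 m

dip-slip = net slip × sin(rake) = 105 m × sin(37°) = 63.19 m
heave = dip-slip × cos(dip) = 63.19 × cos(49.3°) = 41.2 m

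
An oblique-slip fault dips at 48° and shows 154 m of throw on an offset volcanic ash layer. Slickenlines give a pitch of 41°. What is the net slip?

316 m

dip-slip = throw / sin(dip) = 154 / sin(48°) = 207.2 m
net slip = dip-slip / sin(rake) = 207.2 / sin(41°) = 316 m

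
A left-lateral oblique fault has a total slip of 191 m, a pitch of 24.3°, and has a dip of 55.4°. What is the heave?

dip-slip = net slip × sin(rake) = 191 m × sin(24.3°) = 78.60 m
heave = dip-slip × cos(dip) = 78.60 × cos(55.4°) = 44.6 m

44.6 m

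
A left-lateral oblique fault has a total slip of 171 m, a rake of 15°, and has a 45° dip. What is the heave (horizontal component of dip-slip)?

dip-slip = net slip × sin(rake) = 171 m × sin(15°) = 44.26 m
heave = dip-slip × cos(dip) = 44.26 × cos(45°) = 31.3 m

31.3 m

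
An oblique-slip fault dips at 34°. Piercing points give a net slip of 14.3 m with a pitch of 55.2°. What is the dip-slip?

dip-slip = net slip × sin(rake) = 14.3 m × sin(55.2°) = 11.7 m

11.7 m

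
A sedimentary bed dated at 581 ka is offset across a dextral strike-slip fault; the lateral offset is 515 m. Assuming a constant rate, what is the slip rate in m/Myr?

886 m/Myr

rate = 515 m / 581 ka = 0.000886 m/yr = 886 m/Myr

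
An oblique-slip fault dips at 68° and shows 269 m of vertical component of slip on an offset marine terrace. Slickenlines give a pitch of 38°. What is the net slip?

dip-slip = throw / sin(dip) = 269 / sin(68°) = 290.1 m
net slip = dip-slip / sin(rake) = 290.1 / sin(38°) = 471 m

471 m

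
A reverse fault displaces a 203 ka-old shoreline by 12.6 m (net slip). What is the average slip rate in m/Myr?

62.1 m/Myr

rate = 12.6 m / 203 ka = 0.0000621 m/yr = 62.1 m/Myr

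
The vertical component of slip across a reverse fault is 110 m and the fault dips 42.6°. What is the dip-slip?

dip-slip = throw / sin(dip) = 110 / sin(42.6°) = 163 m

163 m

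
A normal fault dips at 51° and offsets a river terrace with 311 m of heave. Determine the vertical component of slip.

384 m

throw = heave × tan(dip) = 311 × tan(51°) = 384 m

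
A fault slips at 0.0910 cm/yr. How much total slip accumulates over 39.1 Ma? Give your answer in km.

35.6 km

slip = rate × time = 0.0910 cm/yr × 39.1 Ma = 35600 m = 35.6 km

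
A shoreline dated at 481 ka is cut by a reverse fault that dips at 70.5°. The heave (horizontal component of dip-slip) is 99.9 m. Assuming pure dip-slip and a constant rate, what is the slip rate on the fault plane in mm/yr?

0.622 mm/yr

dip-slip = heave / cos(dip) = 99.9 m / cos(70.5°) = 299.3 m
rate = 299.3 m / 481 ka = 0.000622 m/yr = 0.622 mm/yr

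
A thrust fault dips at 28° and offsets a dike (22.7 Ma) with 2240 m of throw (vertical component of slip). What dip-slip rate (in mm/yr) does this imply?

dip-slip = throw / sin(dip) = 2240 m / sin(28°) = 4771 m
rate = 4771 m / 22.7 Ma = 0.000210 m/yr = 0.210 mm/yr

0.210 mm/yr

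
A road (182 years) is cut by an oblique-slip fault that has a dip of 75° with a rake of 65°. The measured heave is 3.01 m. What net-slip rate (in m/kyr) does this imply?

dip-slip = heave / cos(dip) = 3.01 / cos(75°) = 11.63 m
net slip = dip-slip / sin(rake) = 11.63 / sin(65°) = 12.83 m
rate = 12.83 m / 182 years = 0.0705 m/yr = 70.5 m/kyr

70.5 m/kyr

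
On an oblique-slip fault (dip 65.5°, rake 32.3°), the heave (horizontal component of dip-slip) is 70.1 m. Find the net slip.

dip-slip = heave / cos(dip) = 70.1 / cos(65.5°) = 169 m
net slip = dip-slip / sin(rake) = 169 / sin(32.3°) = 316 m

316 m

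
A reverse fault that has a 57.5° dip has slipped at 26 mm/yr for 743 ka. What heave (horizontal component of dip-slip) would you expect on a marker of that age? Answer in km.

10.4 km

dip-slip = rate × time = 26 mm/yr × 743 ka = 19320 m
heave = dip-slip × cos(dip) = 19320 × cos(57.5°) = 10400 m = 10.4 km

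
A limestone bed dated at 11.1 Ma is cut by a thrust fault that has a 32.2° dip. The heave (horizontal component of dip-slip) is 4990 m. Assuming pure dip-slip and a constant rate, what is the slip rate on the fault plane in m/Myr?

dip-slip = heave / cos(dip) = 4990 m / cos(32.2°) = 5897 m
rate = 5897 m / 11.1 Ma = 0.000531 m/yr = 531 m/Myr

531 m/Myr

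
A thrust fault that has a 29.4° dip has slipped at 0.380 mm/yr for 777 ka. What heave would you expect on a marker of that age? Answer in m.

dip-slip = rate × time = 0.380 mm/yr × 777 ka = 295.3 m
heave = dip-slip × cos(dip) = 295.3 × cos(29.4°) = 257 m

257 m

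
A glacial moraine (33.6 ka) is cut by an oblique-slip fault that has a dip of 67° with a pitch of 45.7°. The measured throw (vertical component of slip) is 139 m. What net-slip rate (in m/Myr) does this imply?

6280 m/Myr

dip-slip = throw / sin(dip) = 139 / sin(67°) = 151 m
net slip = dip-slip / sin(rake) = 151 / sin(45.7°) = 211 m
rate = 211 m / 33.6 ka = 0.00628 m/yr = 6280 m/Myr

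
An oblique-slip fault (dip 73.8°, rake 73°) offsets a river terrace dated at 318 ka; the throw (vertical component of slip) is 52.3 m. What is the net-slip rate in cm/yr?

dip-slip = throw / sin(dip) = 52.3 / sin(73.8°) = 54.46 m
net slip = dip-slip / sin(rake) = 54.46 / sin(73°) = 56.95 m
rate = 56.95 m / 318 ka = 0.000179 m/yr = 0.0179 cm/yr

0.0179 cm/yr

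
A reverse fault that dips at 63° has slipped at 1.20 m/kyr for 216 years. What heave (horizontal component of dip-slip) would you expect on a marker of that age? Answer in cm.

dip-slip = rate × time = 1.20 m/kyr × 216 years = 0.2592 m
heave = dip-slip × cos(dip) = 0.2592 × cos(63°) = 0.118 m = 11.8 cm

11.8 cm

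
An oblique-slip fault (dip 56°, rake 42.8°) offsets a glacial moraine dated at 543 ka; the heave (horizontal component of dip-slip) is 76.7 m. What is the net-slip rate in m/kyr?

0.372 m/kyr

dip-slip = heave / cos(dip) = 76.7 / cos(56°) = 137.2 m
net slip = dip-slip / sin(rake) = 137.2 / sin(42.8°) = 201.9 m
rate = 201.9 m / 543 ka = 0.000372 m/yr = 0.372 m/kyr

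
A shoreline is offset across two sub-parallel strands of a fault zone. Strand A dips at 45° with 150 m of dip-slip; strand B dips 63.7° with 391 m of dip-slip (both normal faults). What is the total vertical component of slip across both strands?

457 m

throw_A = 150 × sin(45°) = 106.1 m
throw_B = 391 × sin(63.7°) = 350.5 m
total = 106.1 + 350.5 = 457 m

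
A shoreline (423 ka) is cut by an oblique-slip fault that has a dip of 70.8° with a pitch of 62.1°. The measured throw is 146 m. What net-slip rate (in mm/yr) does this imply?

dip-slip = throw / sin(dip) = 146 / sin(70.8°) = 154.6 m
net slip = dip-slip / sin(rake) = 154.6 / sin(62.1°) = 174.9 m
rate = 174.9 m / 423 ka = 0.000414 m/yr = 0.414 mm/yr

0.414 mm/yr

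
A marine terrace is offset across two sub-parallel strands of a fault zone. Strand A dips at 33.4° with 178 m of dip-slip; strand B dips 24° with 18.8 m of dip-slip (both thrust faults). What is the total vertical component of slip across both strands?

106 m

throw_A = 178 × sin(33.4°) = 97.99 m
throw_B = 18.8 × sin(24°) = 7.647 m
total = 97.99 + 7.647 = 106 m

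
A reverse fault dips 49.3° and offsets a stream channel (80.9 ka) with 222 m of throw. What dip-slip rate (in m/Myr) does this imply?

dip-slip = throw / sin(dip) = 222 m / sin(49.3°) = 292.8 m
rate = 292.8 m / 80.9 ka = 0.00362 m/yr = 3620 m/Myr

3620 m/Myr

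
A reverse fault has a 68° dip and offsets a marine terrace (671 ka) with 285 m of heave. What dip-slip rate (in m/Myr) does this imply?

dip-slip = heave / cos(dip) = 285 m / cos(68°) = 760.8 m
rate = 760.8 m / 671 ka = 0.00113 m/yr = 1130 m/Myr

1130 m/Myr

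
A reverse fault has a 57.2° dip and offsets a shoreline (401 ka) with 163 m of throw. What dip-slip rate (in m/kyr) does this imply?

0.484 m/kyr

dip-slip = throw / sin(dip) = 163 m / sin(57.2°) = 193.9 m
rate = 193.9 m / 401 ka = 0.000484 m/yr = 0.484 m/kyr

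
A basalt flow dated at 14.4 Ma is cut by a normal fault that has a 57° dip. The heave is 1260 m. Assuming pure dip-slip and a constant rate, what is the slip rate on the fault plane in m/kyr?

0.161 m/kyr

dip-slip = heave / cos(dip) = 1260 m / cos(57°) = 2313 m
rate = 2313 m / 14.4 Ma = 0.000161 m/yr = 0.161 m/kyr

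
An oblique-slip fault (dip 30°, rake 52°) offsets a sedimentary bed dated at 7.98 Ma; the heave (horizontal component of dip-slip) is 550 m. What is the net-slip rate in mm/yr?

0.101 mm/yr

dip-slip = heave / cos(dip) = 550 / cos(30°) = 635.1 m
net slip = dip-slip / sin(rake) = 635.1 / sin(52°) = 805.9 m
rate = 805.9 m / 7.98 Ma = 0.000101 m/yr = 0.101 mm/yr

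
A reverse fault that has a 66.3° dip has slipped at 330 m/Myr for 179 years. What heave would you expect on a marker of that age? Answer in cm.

dip-slip = rate × time = 330 m/Myr × 179 years = 0.05907 m
heave = dip-slip × cos(dip) = 0.05907 × cos(66.3°) = 0.0237 m = 2.37 cm

2.37 cm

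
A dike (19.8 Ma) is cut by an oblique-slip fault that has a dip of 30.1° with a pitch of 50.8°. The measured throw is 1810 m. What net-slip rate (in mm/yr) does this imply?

dip-slip = throw / sin(dip) = 1810 / sin(30.1°) = 3609 m
net slip = dip-slip / sin(rake) = 3609 / sin(50.8°) = 4657 m
rate = 4657 m / 19.8 Ma = 0.000235 m/yr = 0.235 mm/yr

0.235 mm/yr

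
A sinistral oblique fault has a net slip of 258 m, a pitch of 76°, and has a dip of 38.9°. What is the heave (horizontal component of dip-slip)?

195 m

dip-slip = net slip × sin(rake) = 258 m × sin(76°) = 250.3 m
heave = dip-slip × cos(dip) = 250.3 × cos(38.9°) = 195 m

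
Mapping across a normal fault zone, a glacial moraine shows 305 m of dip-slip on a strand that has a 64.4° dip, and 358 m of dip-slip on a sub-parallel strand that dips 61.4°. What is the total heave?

303 m

heave_A = 305 × cos(64.4°) = 131.8 m
heave_B = 358 × cos(61.4°) = 171.4 m
total = 131.8 + 171.4 = 303 m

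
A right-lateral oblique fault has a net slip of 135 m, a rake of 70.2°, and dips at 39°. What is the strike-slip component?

45.7 m

strike-slip = net slip × cos(rake) = 135 m × cos(70.2°) = 45.7 m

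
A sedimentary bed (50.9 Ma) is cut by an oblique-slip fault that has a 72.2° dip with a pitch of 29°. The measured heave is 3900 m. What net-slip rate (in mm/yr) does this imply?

dip-slip = heave / cos(dip) = 3900 / cos(72.2°) = 12760 m
net slip = dip-slip / sin(rake) = 12760 / sin(29°) = 26320 m
rate = 26320 m / 50.9 Ma = 0.000517 m/yr = 0.517 mm/yr

0.517 mm/yr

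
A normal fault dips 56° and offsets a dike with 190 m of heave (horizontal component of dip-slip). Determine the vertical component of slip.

282 m

throw = heave × tan(dip) = 190 × tan(56°) = 282 m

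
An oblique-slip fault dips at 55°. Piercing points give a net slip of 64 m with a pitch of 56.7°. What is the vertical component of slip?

43.8 m

dip-slip = net slip × sin(rake) = 64 m × sin(56.7°) = 53.49 m
throw = dip-slip × sin(dip) = 53.49 × sin(55°) = 43.8 m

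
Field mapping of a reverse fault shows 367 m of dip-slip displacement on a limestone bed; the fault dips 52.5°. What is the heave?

223 m

heave = dip-slip × cos(dip) = 367 m × cos(52.5°) = 223 m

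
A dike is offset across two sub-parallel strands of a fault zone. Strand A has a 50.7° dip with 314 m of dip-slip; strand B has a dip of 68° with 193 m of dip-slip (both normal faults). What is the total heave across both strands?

271 m

heave_A = 314 × cos(50.7°) = 198.9 m
heave_B = 193 × cos(68°) = 72.30 m
total = 198.9 + 72.30 = 271 m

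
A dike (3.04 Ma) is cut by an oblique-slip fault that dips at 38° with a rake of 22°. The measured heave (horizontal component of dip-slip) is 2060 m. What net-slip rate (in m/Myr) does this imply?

2300 m/Myr

dip-slip = heave / cos(dip) = 2060 / cos(38°) = 2614 m
net slip = dip-slip / sin(rake) = 2614 / sin(22°) = 6978 m
rate = 6978 m / 3.04 Ma = 0.00230 m/yr = 2300 m/Myr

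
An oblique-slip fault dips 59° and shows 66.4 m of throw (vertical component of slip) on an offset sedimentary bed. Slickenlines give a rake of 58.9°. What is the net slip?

dip-slip = throw / sin(dip) = 66.4 / sin(59°) = 77.46 m
net slip = dip-slip / sin(rake) = 77.46 / sin(58.9°) = 90.5 m

90.5 m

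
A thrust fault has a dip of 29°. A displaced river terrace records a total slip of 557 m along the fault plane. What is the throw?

throw = dip-slip × sin(dip) = 557 m × sin(29°) = 270 m

270 m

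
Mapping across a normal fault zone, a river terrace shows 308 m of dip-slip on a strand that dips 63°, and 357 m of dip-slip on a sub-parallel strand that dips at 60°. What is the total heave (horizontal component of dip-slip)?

heave_A = 308 × cos(63°) = 139.8 m
heave_B = 357 × cos(60°) = 178.5 m
total = 139.8 + 178.5 = 318 m

318 m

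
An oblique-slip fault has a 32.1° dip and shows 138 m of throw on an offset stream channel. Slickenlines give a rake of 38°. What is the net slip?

422 m

dip-slip = throw / sin(dip) = 138 / sin(32.1°) = 259.7 m
net slip = dip-slip / sin(rake) = 259.7 / sin(38°) = 422 m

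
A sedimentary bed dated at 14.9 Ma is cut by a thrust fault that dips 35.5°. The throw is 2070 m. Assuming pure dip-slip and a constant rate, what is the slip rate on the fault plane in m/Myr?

dip-slip = throw / sin(dip) = 2070 m / sin(35.5°) = 3565 m
rate = 3565 m / 14.9 Ma = 0.000239 m/yr = 239 m/Myr

239 m/Myr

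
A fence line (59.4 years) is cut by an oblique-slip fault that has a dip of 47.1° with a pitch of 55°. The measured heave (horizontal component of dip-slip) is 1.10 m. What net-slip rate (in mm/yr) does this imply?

dip-slip = heave / cos(dip) = 1.10 / cos(47.1°) = 1.616 m
net slip = dip-slip / sin(rake) = 1.616 / sin(55°) = 1.973 m
rate = 1.973 m / 59.4 years = 0.0332 m/yr = 33.2 mm/yr

33.2 mm/yr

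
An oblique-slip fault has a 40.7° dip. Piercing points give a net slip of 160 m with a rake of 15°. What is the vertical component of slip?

dip-slip = net slip × sin(rake) = 160 m × sin(15°) = 41.41 m
throw = dip-slip × sin(dip) = 41.41 × sin(40.7°) = 27 m

27 m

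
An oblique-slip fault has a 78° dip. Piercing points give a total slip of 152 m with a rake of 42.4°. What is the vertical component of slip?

100 m

dip-slip = net slip × sin(rake) = 152 m × sin(42.4°) = 102.5 m
throw = dip-slip × sin(dip) = 102.5 × sin(78°) = 100 m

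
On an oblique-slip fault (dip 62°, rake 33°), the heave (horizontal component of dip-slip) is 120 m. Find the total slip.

dip-slip = heave / cos(dip) = 120 / cos(62°) = 255.6 m
net slip = dip-slip / sin(rake) = 255.6 / sin(33°) = 469 m

469 m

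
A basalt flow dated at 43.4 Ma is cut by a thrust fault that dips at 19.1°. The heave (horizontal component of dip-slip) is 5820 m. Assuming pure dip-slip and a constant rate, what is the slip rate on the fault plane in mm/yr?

dip-slip = heave / cos(dip) = 5820 m / cos(19.1°) = 6159 m
rate = 6159 m / 43.4 Ma = 0.000142 m/yr = 0.142 mm/yr

0.142 mm/yr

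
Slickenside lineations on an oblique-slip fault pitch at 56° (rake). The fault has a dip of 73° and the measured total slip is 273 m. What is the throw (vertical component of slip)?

dip-slip = net slip × sin(rake) = 273 m × sin(56°) = 226.3 m
throw = dip-slip × sin(dip) = 226.3 × sin(73°) = 216 m

216 m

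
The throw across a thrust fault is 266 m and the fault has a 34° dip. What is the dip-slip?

476 m

dip-slip = throw / sin(dip) = 266 / sin(34°) = 476 m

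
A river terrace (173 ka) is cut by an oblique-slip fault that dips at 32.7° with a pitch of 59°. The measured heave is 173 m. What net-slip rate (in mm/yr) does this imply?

dip-slip = heave / cos(dip) = 173 / cos(32.7°) = 205.6 m
net slip = dip-slip / sin(rake) = 205.6 / sin(59°) = 239.8 m
rate = 239.8 m / 173 ka = 0.00139 m/yr = 1.39 mm/yr

1.39 mm/yr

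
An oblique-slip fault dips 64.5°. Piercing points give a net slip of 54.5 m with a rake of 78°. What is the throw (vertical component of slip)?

48.1 m

dip-slip = net slip × sin(rake) = 54.5 m × sin(78°) = 53.31 m
throw = dip-slip × sin(dip) = 53.31 × sin(64.5°) = 48.1 m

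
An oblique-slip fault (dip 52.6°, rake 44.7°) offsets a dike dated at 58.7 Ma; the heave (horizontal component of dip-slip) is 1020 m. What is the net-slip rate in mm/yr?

dip-slip = heave / cos(dip) = 1020 / cos(52.6°) = 1679 m
net slip = dip-slip / sin(rake) = 1679 / sin(44.7°) = 2388 m
rate = 2388 m / 58.7 Ma = 0.0000407 m/yr = 0.0407 mm/yr

0.0407 mm/yr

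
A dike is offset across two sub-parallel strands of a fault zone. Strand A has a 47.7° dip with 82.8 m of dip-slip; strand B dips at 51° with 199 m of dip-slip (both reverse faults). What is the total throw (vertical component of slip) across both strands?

throw_A = 82.8 × sin(47.7°) = 61.24 m
throw_B = 199 × sin(51°) = 154.7 m
total = 61.24 + 154.7 = 216 m

216 m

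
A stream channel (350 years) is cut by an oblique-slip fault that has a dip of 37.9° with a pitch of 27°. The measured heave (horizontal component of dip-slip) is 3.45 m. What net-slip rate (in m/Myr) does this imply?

dip-slip = heave / cos(dip) = 3.45 / cos(37.9°) = 4.372 m
net slip = dip-slip / sin(rake) = 4.372 / sin(27°) = 9.631 m
rate = 9.631 m / 350 years = 0.0275 m/yr = 27500 m/Myr

27500 m/Myr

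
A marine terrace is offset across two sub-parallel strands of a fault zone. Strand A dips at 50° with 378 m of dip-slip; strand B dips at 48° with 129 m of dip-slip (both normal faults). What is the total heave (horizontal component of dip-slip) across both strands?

329 m

heave_A = 378 × cos(50°) = 243 m
heave_B = 129 × cos(48°) = 86.32 m
total = 243 + 86.32 = 329 m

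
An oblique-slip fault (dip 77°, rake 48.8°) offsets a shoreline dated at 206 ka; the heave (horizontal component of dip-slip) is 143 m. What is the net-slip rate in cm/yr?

0.410 cm/yr

dip-slip = heave / cos(dip) = 143 / cos(77°) = 635.7 m
net slip = dip-slip / sin(rake) = 635.7 / sin(48.8°) = 844.9 m
rate = 844.9 m / 206 ka = 0.00410 m/yr = 0.410 cm/yr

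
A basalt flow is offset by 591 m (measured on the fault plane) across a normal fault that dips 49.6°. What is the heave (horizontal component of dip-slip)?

383 m

heave = dip-slip × cos(dip) = 591 m × cos(49.6°) = 383 m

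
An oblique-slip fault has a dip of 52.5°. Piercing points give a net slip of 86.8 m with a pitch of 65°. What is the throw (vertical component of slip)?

dip-slip = net slip × sin(rake) = 86.8 m × sin(65°) = 78.67 m
throw = dip-slip × sin(dip) = 78.67 × sin(52.5°) = 62.4 m

62.4 m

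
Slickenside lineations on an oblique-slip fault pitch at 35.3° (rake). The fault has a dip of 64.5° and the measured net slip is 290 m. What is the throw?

151 m

dip-slip = net slip × sin(rake) = 290 m × sin(35.3°) = 167.6 m
throw = dip-slip × sin(dip) = 167.6 × sin(64.5°) = 151 m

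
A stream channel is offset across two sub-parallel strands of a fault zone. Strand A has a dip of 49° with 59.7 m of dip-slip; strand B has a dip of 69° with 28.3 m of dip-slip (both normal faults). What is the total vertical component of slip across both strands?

throw_A = 59.7 × sin(49°) = 45.06 m
throw_B = 28.3 × sin(69°) = 26.42 m
total = 45.06 + 26.42 = 71.5 m

71.5 m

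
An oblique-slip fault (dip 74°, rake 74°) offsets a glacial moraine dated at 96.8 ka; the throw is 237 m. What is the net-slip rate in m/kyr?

dip-slip = throw / sin(dip) = 237 / sin(74°) = 246.6 m
net slip = dip-slip / sin(rake) = 246.6 / sin(74°) = 256.5 m
rate = 256.5 m / 96.8 ka = 0.00265 m/yr = 2.65 m/kyr

2.65 m/kyr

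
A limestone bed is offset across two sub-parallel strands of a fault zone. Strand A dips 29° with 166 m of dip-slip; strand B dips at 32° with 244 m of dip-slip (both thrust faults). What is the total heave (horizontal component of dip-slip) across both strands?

heave_A = 166 × cos(29°) = 145.2 m
heave_B = 244 × cos(32°) = 206.9 m
total = 145.2 + 206.9 = 352 m

352 m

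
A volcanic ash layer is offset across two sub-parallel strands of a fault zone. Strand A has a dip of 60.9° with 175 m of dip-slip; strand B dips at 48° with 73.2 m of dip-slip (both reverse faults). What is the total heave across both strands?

134 m

heave_A = 175 × cos(60.9°) = 85.11 m
heave_B = 73.2 × cos(48°) = 48.98 m
total = 85.11 + 48.98 = 134 m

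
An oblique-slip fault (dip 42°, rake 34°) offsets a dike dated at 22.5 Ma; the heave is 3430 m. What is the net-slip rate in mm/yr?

dip-slip = heave / cos(dip) = 3430 / cos(42°) = 4616 m
net slip = dip-slip / sin(rake) = 4616 / sin(34°) = 8254 m
rate = 8254 m / 22.5 Ma = 0.000367 m/yr = 0.367 mm/yr

0.367 mm/yr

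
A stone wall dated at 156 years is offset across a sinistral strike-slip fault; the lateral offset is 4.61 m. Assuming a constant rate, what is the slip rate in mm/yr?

rate = 4.61 m / 156 years = 0.0296 m/yr = 29.6 mm/yr

29.6 mm/yr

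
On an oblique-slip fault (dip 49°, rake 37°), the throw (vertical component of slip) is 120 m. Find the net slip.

dip-slip = throw / sin(dip) = 120 / sin(49°) = 159 m
net slip = dip-slip / sin(rake) = 159 / sin(37°) = 264 m

264 m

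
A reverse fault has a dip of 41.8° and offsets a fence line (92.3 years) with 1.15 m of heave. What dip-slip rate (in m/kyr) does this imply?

dip-slip = heave / cos(dip) = 1.15 m / cos(41.8°) = 1.543 m
rate = 1.543 m / 92.3 years = 0.0167 m/yr = 16.7 m/kyr

16.7 m/kyr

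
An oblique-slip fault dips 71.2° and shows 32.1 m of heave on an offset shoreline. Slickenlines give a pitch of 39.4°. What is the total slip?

dip-slip = heave / cos(dip) = 32.1 / cos(71.2°) = 99.61 m
net slip = dip-slip / sin(rake) = 99.61 / sin(39.4°) = 157 m

157 m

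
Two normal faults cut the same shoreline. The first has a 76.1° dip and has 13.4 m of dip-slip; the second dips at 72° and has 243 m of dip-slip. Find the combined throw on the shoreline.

244 m

throw_A = 13.4 × sin(76.1°) = 13.01 m
throw_B = 243 × sin(72°) = 231.1 m
total = 13.01 + 231.1 = 244 m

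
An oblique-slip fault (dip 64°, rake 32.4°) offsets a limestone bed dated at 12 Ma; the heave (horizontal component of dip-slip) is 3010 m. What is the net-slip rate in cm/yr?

dip-slip = heave / cos(dip) = 3010 / cos(64°) = 6866 m
net slip = dip-slip / sin(rake) = 6866 / sin(32.4°) = 12810 m
rate = 12810 m / 12 Ma = 0.00107 m/yr = 0.107 cm/yr

0.107 cm/yr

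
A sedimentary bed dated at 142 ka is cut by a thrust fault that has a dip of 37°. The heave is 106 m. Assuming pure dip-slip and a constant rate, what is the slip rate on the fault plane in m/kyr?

dip-slip = heave / cos(dip) = 106 m / cos(37°) = 132.7 m
rate = 132.7 m / 142 ka = 0.000935 m/yr = 0.935 m/kyr

0.935 m/kyr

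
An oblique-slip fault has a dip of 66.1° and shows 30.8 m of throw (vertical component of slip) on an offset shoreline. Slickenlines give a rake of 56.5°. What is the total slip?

40.4 m

dip-slip = throw / sin(dip) = 30.8 / sin(66.1°) = 33.69 m
net slip = dip-slip / sin(rake) = 33.69 / sin(56.5°) = 40.4 m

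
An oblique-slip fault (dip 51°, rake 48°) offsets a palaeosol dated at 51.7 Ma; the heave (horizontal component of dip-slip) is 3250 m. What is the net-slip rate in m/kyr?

0.134 m/kyr

dip-slip = heave / cos(dip) = 3250 / cos(51°) = 5164 m
net slip = dip-slip / sin(rake) = 5164 / sin(48°) = 6949 m
rate = 6949 m / 51.7 Ma = 0.000134 m/yr = 0.134 m/kyr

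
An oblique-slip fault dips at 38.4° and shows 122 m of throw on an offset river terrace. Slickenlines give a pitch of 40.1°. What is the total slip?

305 m

dip-slip = throw / sin(dip) = 122 / sin(38.4°) = 196.4 m
net slip = dip-slip / sin(rake) = 196.4 / sin(40.1°) = 305 m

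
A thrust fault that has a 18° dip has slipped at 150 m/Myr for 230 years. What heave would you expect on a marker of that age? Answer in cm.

3.28 cm

dip-slip = rate × time = 150 m/Myr × 230 years = 0.03450 m
heave = dip-slip × cos(dip) = 0.03450 × cos(18°) = 0.0328 m = 3.28 cm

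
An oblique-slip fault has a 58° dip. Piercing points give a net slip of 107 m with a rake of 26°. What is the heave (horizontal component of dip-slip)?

dip-slip = net slip × sin(rake) = 107 m × sin(26°) = 46.91 m
heave = dip-slip × cos(dip) = 46.91 × cos(58°) = 24.9 m

24.9 m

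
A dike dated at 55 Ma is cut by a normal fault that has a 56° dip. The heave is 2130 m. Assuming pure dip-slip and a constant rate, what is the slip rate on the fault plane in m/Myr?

69.3 m/Myr

dip-slip = heave / cos(dip) = 2130 m / cos(56°) = 3809 m
rate = 3809 m / 55 Ma = 0.0000693 m/yr = 69.3 m/Myr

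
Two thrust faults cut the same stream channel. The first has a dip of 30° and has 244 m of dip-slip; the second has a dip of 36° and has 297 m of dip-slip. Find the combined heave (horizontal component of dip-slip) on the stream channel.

452 m

heave_A = 244 × cos(30°) = 211.3 m
heave_B = 297 × cos(36°) = 240.3 m
total = 211.3 + 240.3 = 452 m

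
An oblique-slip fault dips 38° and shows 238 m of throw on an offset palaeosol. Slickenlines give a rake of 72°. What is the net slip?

dip-slip = throw / sin(dip) = 238 / sin(38°) = 386.6 m
net slip = dip-slip / sin(rake) = 386.6 / sin(72°) = 406 m

406 m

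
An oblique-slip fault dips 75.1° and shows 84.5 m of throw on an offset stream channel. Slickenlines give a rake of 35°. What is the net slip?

152 m

dip-slip = throw / sin(dip) = 84.5 / sin(75.1°) = 87.44 m
net slip = dip-slip / sin(rake) = 87.44 / sin(35°) = 152 m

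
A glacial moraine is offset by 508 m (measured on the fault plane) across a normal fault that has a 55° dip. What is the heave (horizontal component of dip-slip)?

heave = dip-slip × cos(dip) = 508 m × cos(55°) = 291 m

291 m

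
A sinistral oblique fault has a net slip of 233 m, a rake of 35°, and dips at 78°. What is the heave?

27.8 m

dip-slip = net slip × sin(rake) = 233 m × sin(35°) = 133.6 m
heave = dip-slip × cos(dip) = 133.6 × cos(78°) = 27.8 m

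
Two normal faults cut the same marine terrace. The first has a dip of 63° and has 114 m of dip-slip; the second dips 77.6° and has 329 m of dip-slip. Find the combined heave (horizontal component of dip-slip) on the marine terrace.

122 m

heave_A = 114 × cos(63°) = 51.75 m
heave_B = 329 × cos(77.6°) = 70.65 m
total = 51.75 + 70.65 = 122 m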